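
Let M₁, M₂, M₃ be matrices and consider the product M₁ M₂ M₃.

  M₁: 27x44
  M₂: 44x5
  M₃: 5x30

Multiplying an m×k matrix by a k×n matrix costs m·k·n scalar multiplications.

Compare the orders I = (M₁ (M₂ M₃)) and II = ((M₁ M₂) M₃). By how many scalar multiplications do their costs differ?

32250

Order I = (M₁ (M₂ M₃)): (M₂ M₃): 44×5 by 5×30 → 44×30, cost 44·5·30 = 6600; (M₁ (M₂ M₃)): 27×44 by 44×30 → 27×30, cost 27·44·30 = 35640; cumulative 42240. Total 42240.
Order II = ((M₁ M₂) M₃): (M₁ M₂): 27×44 by 44×5 → 27×5, cost 27·44·5 = 5940; ((M₁ M₂) M₃): 27×5 by 5×30 → 27×30, cost 27·5·30 = 4050; cumulative 9990. Total 9990.
Difference: |42240 − 9990| = 32250.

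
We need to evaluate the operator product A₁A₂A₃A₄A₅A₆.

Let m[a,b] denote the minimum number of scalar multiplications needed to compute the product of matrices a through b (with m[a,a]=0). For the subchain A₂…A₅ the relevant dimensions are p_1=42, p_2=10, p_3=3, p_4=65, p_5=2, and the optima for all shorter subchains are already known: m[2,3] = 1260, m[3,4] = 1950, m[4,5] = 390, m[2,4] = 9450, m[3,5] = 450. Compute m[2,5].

1290

m[2,5] = min over k∈[2,4] of m[2,k]+m[k+1,5]+p_{1}·p_k·p_{5}.
k=2: 0 + 450 + 42·10·2 = 1290; k=3: 1260 + 390 + 42·3·2 = 1902; k=4: 9450 + 0 + 42·65·2 = 14910.
Minimum: 1290 at k=2.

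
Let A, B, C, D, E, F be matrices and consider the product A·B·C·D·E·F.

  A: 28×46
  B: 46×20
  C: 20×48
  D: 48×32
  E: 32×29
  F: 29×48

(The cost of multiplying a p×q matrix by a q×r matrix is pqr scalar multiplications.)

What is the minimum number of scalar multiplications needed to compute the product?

Adjacent pairs: AB = 28·46·20 = 25760; BC = 46·20·48 = 44160; CD = 20·48·32 = 30720; DE = 48·32·29 = 44544; EF = 32·29·48 = 44544.
Length 3: A..C: k=1: 0+44160+28·46·48=105984; k=2: 25760+0+28·20·48=52640 → min 52640 | B..D: k=2: 0+30720+46·20·32=60160; k=3: 44160+0+46·48·32=114816 → min 60160 | C..E: k=3: 0+44544+20·48·29=72384; k=4: 30720+0+20·32·29=49280 → min 49280 | D..F: k=4: 0+44544+48·32·48=118272; k=5: 44544+0+48·29·48=111360 → min 111360.
Length 4: A..D: k=1: 0+60160+28·46·32=101376; k=2: 25760+30720+28·20·32=74400; k=3: 52640+0+28·48·32=95648 → min 74400 | B..E: k=2: 0+49280+46·20·29=75960; k=3: 44160+44544+46·48·29=152736; k=4: 60160+0+46·32·29=102848 → min 75960 | C..F: k=3: 0+111360+20·48·48=157440; k=4: 30720+44544+20·32·48=105984; k=5: 49280+0+20·29·48=77120 → min 77120.
Length 5: A..E: k=1: 0+75960+28·46·29=113312; k=2: 25760+49280+28·20·29=91280; k=3: 52640+44544+28·48·29=136160; k=4: 74400+0+28·32·29=100384 → min 91280 | B..F: k=2: 0+77120+46·20·48=121280; k=3: 44160+111360+46·48·48=261504; k=4: 60160+44544+46·32·48=175360; k=5: 75960+0+46·29·48=139992 → min 121280.
Length 6: A..F: k=1: 0+121280+28·46·48=183104; k=2: 25760+77120+28·20·48=129760; k=3: 52640+111360+28·48·48=228512; k=4: 74400+44544+28·32·48=161952; k=5: 91280+0+28·29·48=130256 → min 129760.
Optimal order: ((A·B)·(((C·D)·E)·F)) with cost 129760.

129760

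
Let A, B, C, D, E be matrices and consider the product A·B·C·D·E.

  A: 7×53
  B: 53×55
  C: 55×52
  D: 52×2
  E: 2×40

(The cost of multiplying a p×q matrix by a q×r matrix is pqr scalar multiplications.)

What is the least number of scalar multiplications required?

12852

Adjacent pairs: AB = 7·53·55 = 20405; BC = 53·55·52 = 151580; CD = 55·52·2 = 5720; DE = 52·2·40 = 4160.
Length 3: A..C: k=1: 0+151580+7·53·52=170872; k=2: 20405+0+7·55·52=40425 → min 40425 | B..D: k=2: 0+5720+53·55·2=11550; k=3: 151580+0+53·52·2=157092 → min 11550 | C..E: k=3: 0+4160+55·52·40=118560; k=4: 5720+0+55·2·40=10120 → min 10120.
Length 4: A..D: k=1: 0+11550+7·53·2=12292; k=2: 20405+5720+7·55·2=26895; k=3: 40425+0+7·52·2=41153 → min 12292 | B..E: k=2: 0+10120+53·55·40=126720; k=3: 151580+4160+53·52·40=265980; k=4: 11550+0+53·2·40=15790 → min 15790.
Length 5: A..E: k=1: 0+15790+7·53·40=30630; k=2: 20405+10120+7·55·40=45925; k=3: 40425+4160+7·52·40=59145; k=4: 12292+0+7·2·40=12852 → min 12852.
Optimal order: ((A·(B·(C·D)))·E) with cost 12852.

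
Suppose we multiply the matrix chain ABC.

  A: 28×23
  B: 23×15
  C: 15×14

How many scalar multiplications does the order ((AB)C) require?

(AB): 28×23 by 23×15 → 28×15, cost 28·23·15 = 9660
((AB)C): 28×15 by 15×14 → 28×14, cost 28·15·14 = 5880; cumulative 15540
Total: 15540 scalar multiplications.

15540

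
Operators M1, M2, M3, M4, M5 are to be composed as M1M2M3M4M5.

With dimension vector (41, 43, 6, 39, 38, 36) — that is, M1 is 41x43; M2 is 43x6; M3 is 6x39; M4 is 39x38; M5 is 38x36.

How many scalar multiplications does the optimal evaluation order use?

Adjacent pairs: M1M2 = 41·43·6 = 10578; M2M3 = 43·6·39 = 10062; M3M4 = 6·39·38 = 8892; M4M5 = 39·38·36 = 53352.
Length 3: M1..M3: k=1: 0+10062+41·43·39=78819; k=2: 10578+0+41·6·39=20172 → min 20172 | M2..M4: k=2: 0+8892+43·6·38=18696; k=3: 10062+0+43·39·38=73788 → min 18696 | M3..M5: k=3: 0+53352+6·39·36=61776; k=4: 8892+0+6·38·36=17100 → min 17100.
Length 4: M1..M4: k=1: 0+18696+41·43·38=85690; k=2: 10578+8892+41·6·38=28818; k=3: 20172+0+41·39·38=80934 → min 28818 | M2..M5: k=2: 0+17100+43·6·36=26388; k=3: 10062+53352+43·39·36=123786; k=4: 18696+0+43·38·36=77520 → min 26388.
Length 5: M1..M5: k=1: 0+26388+41·43·36=89856; k=2: 10578+17100+41·6·36=36534; k=3: 20172+53352+41·39·36=131088; k=4: 28818+0+41·38·36=84906 → min 36534.
Optimal order: ((M1M2)((M3M4)M5)) with cost 36534.

36534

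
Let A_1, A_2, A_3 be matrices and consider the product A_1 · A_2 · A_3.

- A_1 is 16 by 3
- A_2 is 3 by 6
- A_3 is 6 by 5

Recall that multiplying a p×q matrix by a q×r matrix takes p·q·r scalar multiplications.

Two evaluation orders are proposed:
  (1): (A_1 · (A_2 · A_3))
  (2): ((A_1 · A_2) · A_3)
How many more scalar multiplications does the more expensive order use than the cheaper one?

Order (1) = (A_1 · (A_2 · A_3)): (A_2 · A_3): 3×6 by 6×5 → 3×5, cost 3·6·5 = 90; (A_1 · (A_2 · A_3)): 16×3 by 3×5 → 16×5, cost 16·3·5 = 240; cumulative 330. Total 330.
Order (2) = ((A_1 · A_2) · A_3): (A_1 · A_2): 16×3 by 3×6 → 16×6, cost 16·3·6 = 288; ((A_1 · A_2) · A_3): 16×6 by 6×5 → 16×5, cost 16·6·5 = 480; cumulative 768. Total 768.
Difference: |330 − 768| = 438.

438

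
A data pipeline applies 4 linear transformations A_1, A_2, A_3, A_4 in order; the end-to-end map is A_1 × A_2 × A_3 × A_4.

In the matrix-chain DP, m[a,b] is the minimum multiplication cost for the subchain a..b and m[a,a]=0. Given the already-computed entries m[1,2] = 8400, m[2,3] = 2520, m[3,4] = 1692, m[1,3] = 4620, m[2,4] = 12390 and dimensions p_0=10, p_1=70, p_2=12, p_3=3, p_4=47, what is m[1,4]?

m[1,4] = min over k∈[1,3] of m[1,k]+m[k+1,4]+p_{0}·p_k·p_{4}.
k=1: 0 + 12390 + 10·70·47 = 45290; k=2: 8400 + 1692 + 10·12·47 = 15732; k=3: 4620 + 0 + 10·3·47 = 6030.
Minimum: 6030 at k=3.

6030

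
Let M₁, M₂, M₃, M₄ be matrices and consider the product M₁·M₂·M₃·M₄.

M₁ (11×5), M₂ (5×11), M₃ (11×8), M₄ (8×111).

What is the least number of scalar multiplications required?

10648

Adjacent pairs: M₁M₂ = 11·5·11 = 605; M₂M₃ = 5·11·8 = 440; M₃M₄ = 11·8·111 = 9768.
Length 3: M₁..M₃: k=1: 0+440+11·5·8=880; k=2: 605+0+11·11·8=1573 → min 880 | M₂..M₄: k=2: 0+9768+5·11·111=15873; k=3: 440+0+5·8·111=4880 → min 4880.
Length 4: M₁..M₄: k=1: 0+4880+11·5·111=10985; k=2: 605+9768+11·11·111=23804; k=3: 880+0+11·8·111=10648 → min 10648.
Optimal order: ((M₁·(M₂·M₃))·M₄) with cost 10648.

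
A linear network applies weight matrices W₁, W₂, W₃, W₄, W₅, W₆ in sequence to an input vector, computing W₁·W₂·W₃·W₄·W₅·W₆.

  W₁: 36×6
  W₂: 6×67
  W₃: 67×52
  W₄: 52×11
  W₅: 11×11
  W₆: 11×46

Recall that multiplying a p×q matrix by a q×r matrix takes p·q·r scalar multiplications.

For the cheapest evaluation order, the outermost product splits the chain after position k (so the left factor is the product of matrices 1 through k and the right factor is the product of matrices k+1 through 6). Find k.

1

Adjacent pairs: W₁W₂ = 36·6·67 = 14472; W₂W₃ = 6·67·52 = 20904; W₃W₄ = 67·52·11 = 38324; W₄W₅ = 52·11·11 = 6292; W₅W₆ = 11·11·46 = 5566.
Length 3: W₁..W₃: k=1: 0+20904+36·6·52=32136; k=2: 14472+0+36·67·52=139896 → min 32136 | W₂..W₄: k=2: 0+38324+6·67·11=42746; k=3: 20904+0+6·52·11=24336 → min 24336 | W₃..W₅: k=3: 0+6292+67·52·11=44616; k=4: 38324+0+67·11·11=46431 → min 44616 | W₄..W₆: k=4: 0+5566+52·11·46=31878; k=5: 6292+0+52·11·46=32604 → min 31878.
Length 4: W₁..W₄: k=1: 0+24336+36·6·11=26712; k=2: 14472+38324+36·67·11=79328; k=3: 32136+0+36·52·11=52728 → min 26712 | W₂..W₅: k=2: 0+44616+6·67·11=49038; k=3: 20904+6292+6·52·11=30628; k=4: 24336+0+6·11·11=25062 → min 25062 | W₃..W₆: k=3: 0+31878+67·52·46=192142; k=4: 38324+5566+67·11·46=77792; k=5: 44616+0+67·11·46=78518 → min 77792.
Length 5: W₁..W₅: k=1: 0+25062+36·6·11=27438; k=2: 14472+44616+36·67·11=85620; k=3: 32136+6292+36·52·11=59020; k=4: 26712+0+36·11·11=31068 → min 27438 | W₂..W₆: k=2: 0+77792+6·67·46=96284; k=3: 20904+31878+6·52·46=67134; k=4: 24336+5566+6·11·46=32938; k=5: 25062+0+6·11·46=28098 → min 28098.
Top-level splits: k=1: (W₁..W₁)·(W₂..W₆) → 0+28098+36·6·46 = 38034; k=2: (W₁..W₂)·(W₃..W₆) → 14472+77792+36·67·46 = 203216; k=3: (W₁..W₃)·(W₄..W₆) → 32136+31878+36·52·46 = 150126; k=4: (W₁..W₄)·(W₅..W₆) → 26712+5566+36·11·46 = 50494; k=5: (W₁..W₅)·(W₆..W₆) → 27438+0+36·11·46 = 45654.
Best split is after W₁, i.e. k = 1.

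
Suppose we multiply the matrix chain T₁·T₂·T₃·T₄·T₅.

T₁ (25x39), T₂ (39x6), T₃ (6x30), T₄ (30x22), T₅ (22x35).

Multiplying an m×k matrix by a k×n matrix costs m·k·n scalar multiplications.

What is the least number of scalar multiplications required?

19680

Adjacent pairs: T₁T₂ = 25·39·6 = 5850; T₂T₃ = 39·6·30 = 7020; T₃T₄ = 6·30·22 = 3960; T₄T₅ = 30·22·35 = 23100.
Length 3: T₁..T₃: k=1: 0+7020+25·39·30=36270; k=2: 5850+0+25·6·30=10350 → min 10350 | T₂..T₄: k=2: 0+3960+39·6·22=9108; k=3: 7020+0+39·30·22=32760 → min 9108 | T₃..T₅: k=3: 0+23100+6·30·35=29400; k=4: 3960+0+6·22·35=8580 → min 8580.
Length 4: T₁..T₄: k=1: 0+9108+25·39·22=30558; k=2: 5850+3960+25·6·22=13110; k=3: 10350+0+25·30·22=26850 → min 13110 | T₂..T₅: k=2: 0+8580+39·6·35=16770; k=3: 7020+23100+39·30·35=71070; k=4: 9108+0+39·22·35=39138 → min 16770.
Length 5: T₁..T₅: k=1: 0+16770+25·39·35=50895; k=2: 5850+8580+25·6·35=19680; k=3: 10350+23100+25·30·35=59700; k=4: 13110+0+25·22·35=32360 → min 19680.
Optimal order: ((T₁·T₂)·((T₃·T₄)·T₅)) with cost 19680.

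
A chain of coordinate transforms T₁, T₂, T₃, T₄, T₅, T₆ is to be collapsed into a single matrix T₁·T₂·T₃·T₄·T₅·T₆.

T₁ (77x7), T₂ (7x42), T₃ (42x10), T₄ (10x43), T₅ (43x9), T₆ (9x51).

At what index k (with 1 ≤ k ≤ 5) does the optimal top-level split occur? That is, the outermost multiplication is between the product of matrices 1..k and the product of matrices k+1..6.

Adjacent pairs: T₁T₂ = 77·7·42 = 22638; T₂T₃ = 7·42·10 = 2940; T₃T₄ = 42·10·43 = 18060; T₄T₅ = 10·43·9 = 3870; T₅T₆ = 43·9·51 = 19737.
Length 3: T₁..T₃: k=1: 0+2940+77·7·10=8330; k=2: 22638+0+77·42·10=54978 → min 8330 | T₂..T₄: k=2: 0+18060+7·42·43=30702; k=3: 2940+0+7·10·43=5950 → min 5950 | T₃..T₅: k=3: 0+3870+42·10·9=7650; k=4: 18060+0+42·43·9=34314 → min 7650 | T₄..T₆: k=4: 0+19737+10·43·51=41667; k=5: 3870+0+10·9·51=8460 → min 8460.
Length 4: T₁..T₄: k=1: 0+5950+77·7·43=29127; k=2: 22638+18060+77·42·43=179760; k=3: 8330+0+77·10·43=41440 → min 29127 | T₂..T₅: k=2: 0+7650+7·42·9=10296; k=3: 2940+3870+7·10·9=7440; k=4: 5950+0+7·43·9=8659 → min 7440 | T₃..T₆: k=3: 0+8460+42·10·51=29880; k=4: 18060+19737+42·43·51=129903; k=5: 7650+0+42·9·51=26928 → min 26928.
Length 5: T₁..T₅: k=1: 0+7440+77·7·9=12291; k=2: 22638+7650+77·42·9=59394; k=3: 8330+3870+77·10·9=19130; k=4: 29127+0+77·43·9=58926 → min 12291 | T₂..T₆: k=2: 0+26928+7·42·51=41922; k=3: 2940+8460+7·10·51=14970; k=4: 5950+19737+7·43·51=41038; k=5: 7440+0+7·9·51=10653 → min 10653.
Top-level splits: k=1: (T₁..T₁)·(T₂..T₆) → 0+10653+77·7·51 = 38142; k=2: (T₁..T₂)·(T₃..T₆) → 22638+26928+77·42·51 = 214500; k=3: (T₁..T₃)·(T₄..T₆) → 8330+8460+77·10·51 = 56060; k=4: (T₁..T₄)·(T₅..T₆) → 29127+19737+77·43·51 = 217725; k=5: (T₁..T₅)·(T₆..T₆) → 12291+0+77·9·51 = 47634.
Best split is after T₁, i.e. k = 1.

1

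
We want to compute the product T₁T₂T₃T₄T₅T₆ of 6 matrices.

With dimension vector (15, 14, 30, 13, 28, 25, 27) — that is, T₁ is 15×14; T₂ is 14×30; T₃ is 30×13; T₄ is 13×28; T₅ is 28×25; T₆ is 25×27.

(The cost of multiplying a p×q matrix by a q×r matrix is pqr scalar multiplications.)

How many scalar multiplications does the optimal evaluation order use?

31330

Adjacent pairs: T₁T₂ = 15·14·30 = 6300; T₂T₃ = 14·30·13 = 5460; T₃T₄ = 30·13·28 = 10920; T₄T₅ = 13·28·25 = 9100; T₅T₆ = 28·25·27 = 18900.
Length 3: T₁..T₃: k=1: 0+5460+15·14·13=8190; k=2: 6300+0+15·30·13=12150 → min 8190 | T₂..T₄: k=2: 0+10920+14·30·28=22680; k=3: 5460+0+14·13·28=10556 → min 10556 | T₃..T₅: k=3: 0+9100+30·13·25=18850; k=4: 10920+0+30·28·25=31920 → min 18850 | T₄..T₆: k=4: 0+18900+13·28·27=28728; k=5: 9100+0+13·25·27=17875 → min 17875.
Length 4: T₁..T₄: k=1: 0+10556+15·14·28=16436; k=2: 6300+10920+15·30·28=29820; k=3: 8190+0+15·13·28=13650 → min 13650 | T₂..T₅: k=2: 0+18850+14·30·25=29350; k=3: 5460+9100+14·13·25=19110; k=4: 10556+0+14·28·25=20356 → min 19110 | T₃..T₆: k=3: 0+17875+30·13·27=28405; k=4: 10920+18900+30·28·27=52500; k=5: 18850+0+30·25·27=39100 → min 28405.
Length 5: T₁..T₅: k=1: 0+19110+15·14·25=24360; k=2: 6300+18850+15·30·25=36400; k=3: 8190+9100+15·13·25=22165; k=4: 13650+0+15·28·25=24150 → min 22165 | T₂..T₆: k=2: 0+28405+14·30·27=39745; k=3: 5460+17875+14·13·27=28249; k=4: 10556+18900+14·28·27=40040; k=5: 19110+0+14·25·27=28560 → min 28249.
Length 6: T₁..T₆: k=1: 0+28249+15·14·27=33919; k=2: 6300+28405+15·30·27=46855; k=3: 8190+17875+15·13·27=31330; k=4: 13650+18900+15·28·27=43890; k=5: 22165+0+15·25·27=32290 → min 31330.
Optimal order: ((T₁(T₂T₃))((T₄T₅)T₆)) with cost 31330.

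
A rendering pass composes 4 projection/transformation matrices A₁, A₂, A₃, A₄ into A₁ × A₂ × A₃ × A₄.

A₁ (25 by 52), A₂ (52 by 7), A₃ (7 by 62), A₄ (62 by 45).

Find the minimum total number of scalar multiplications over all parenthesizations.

Adjacent pairs: A₁A₂ = 25·52·7 = 9100; A₂A₃ = 52·7·62 = 22568; A₃A₄ = 7·62·45 = 19530.
Length 3: A₁..A₃: k=1: 0+22568+25·52·62=103168; k=2: 9100+0+25·7·62=19950 → min 19950 | A₂..A₄: k=2: 0+19530+52·7·45=35910; k=3: 22568+0+52·62·45=167648 → min 35910.
Length 4: A₁..A₄: k=1: 0+35910+25·52·45=94410; k=2: 9100+19530+25·7·45=36505; k=3: 19950+0+25·62·45=89700 → min 36505.
Optimal order: ((A₁ × A₂) × (A₃ × A₄)) with cost 36505.

36505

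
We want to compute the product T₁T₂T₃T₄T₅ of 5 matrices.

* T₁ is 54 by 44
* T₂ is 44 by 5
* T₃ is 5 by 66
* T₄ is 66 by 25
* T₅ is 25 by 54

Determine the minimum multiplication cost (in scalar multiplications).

Adjacent pairs: T₁T₂ = 54·44·5 = 11880; T₂T₃ = 44·5·66 = 14520; T₃T₄ = 5·66·25 = 8250; T₄T₅ = 66·25·54 = 89100.
Length 3: T₁..T₃: k=1: 0+14520+54·44·66=171336; k=2: 11880+0+54·5·66=29700 → min 29700 | T₂..T₄: k=2: 0+8250+44·5·25=13750; k=3: 14520+0+44·66·25=87120 → min 13750 | T₃..T₅: k=3: 0+89100+5·66·54=106920; k=4: 8250+0+5·25·54=15000 → min 15000.
Length 4: T₁..T₄: k=1: 0+13750+54·44·25=73150; k=2: 11880+8250+54·5·25=26880; k=3: 29700+0+54·66·25=118800 → min 26880 | T₂..T₅: k=2: 0+15000+44·5·54=26880; k=3: 14520+89100+44·66·54=260436; k=4: 13750+0+44·25·54=73150 → min 26880.
Length 5: T₁..T₅: k=1: 0+26880+54·44·54=155184; k=2: 11880+15000+54·5·54=41460; k=3: 29700+89100+54·66·54=311256; k=4: 26880+0+54·25·54=99780 → min 41460.
Optimal order: ((T₁T₂)((T₃T₄)T₅)) with cost 41460.

41460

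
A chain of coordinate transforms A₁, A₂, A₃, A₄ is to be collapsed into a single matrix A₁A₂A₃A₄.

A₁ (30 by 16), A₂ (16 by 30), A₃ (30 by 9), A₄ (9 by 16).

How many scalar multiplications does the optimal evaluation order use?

12960

Adjacent pairs: A₁A₂ = 30·16·30 = 14400; A₂A₃ = 16·30·9 = 4320; A₃A₄ = 30·9·16 = 4320.
Length 3: A₁..A₃: k=1: 0+4320+30·16·9=8640; k=2: 14400+0+30·30·9=22500 → min 8640 | A₂..A₄: k=2: 0+4320+16·30·16=12000; k=3: 4320+0+16·9·16=6624 → min 6624.
Length 4: A₁..A₄: k=1: 0+6624+30·16·16=14304; k=2: 14400+4320+30·30·16=33120; k=3: 8640+0+30·9·16=12960 → min 12960.
Optimal order: ((A₁(A₂A₃))A₄) with cost 12960.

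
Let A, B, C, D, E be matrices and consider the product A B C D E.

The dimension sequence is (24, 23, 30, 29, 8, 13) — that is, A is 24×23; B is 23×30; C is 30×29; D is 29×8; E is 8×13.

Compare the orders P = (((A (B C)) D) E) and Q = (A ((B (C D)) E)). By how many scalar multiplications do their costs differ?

22034

Order P = (((A (B C)) D) E): (B C): 23×30 by 30×29 → 23×29, cost 23·30·29 = 20010; (A (B C)): 24×23 by 23×29 → 24×29, cost 24·23·29 = 16008; cumulative 36018; ((A (B C)) D): 24×29 by 29×8 → 24×8, cost 24·29·8 = 5568; cumulative 41586; (((A (B C)) D) E): 24×8 by 8×13 → 24×13, cost 24·8·13 = 2496; cumulative 44082. Total 44082.
Order Q = (A ((B (C D)) E)): (C D): 30×29 by 29×8 → 30×8, cost 30·29·8 = 6960; (B (C D)): 23×30 by 30×8 → 23×8, cost 23·30·8 = 5520; cumulative 12480; ((B (C D)) E): 23×8 by 8×13 → 23×13, cost 23·8·13 = 2392; cumulative 14872; (A ((B (C D)) E)): 24×23 by 23×13 → 24×13, cost 24·23·13 = 7176; cumulative 22048. Total 22048.
Difference: |44082 − 22048| = 22034.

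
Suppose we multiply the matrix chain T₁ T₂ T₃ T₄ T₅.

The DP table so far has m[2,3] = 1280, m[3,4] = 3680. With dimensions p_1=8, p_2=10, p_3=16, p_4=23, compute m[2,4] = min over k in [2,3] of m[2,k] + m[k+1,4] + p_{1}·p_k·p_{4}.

4224

m[2,4] = min over k∈[2,3] of m[2,k]+m[k+1,4]+p_{1}·p_k·p_{4}.
k=2: 0 + 3680 + 8·10·23 = 5520; k=3: 1280 + 0 + 8·16·23 = 4224.
Minimum: 4224 at k=3.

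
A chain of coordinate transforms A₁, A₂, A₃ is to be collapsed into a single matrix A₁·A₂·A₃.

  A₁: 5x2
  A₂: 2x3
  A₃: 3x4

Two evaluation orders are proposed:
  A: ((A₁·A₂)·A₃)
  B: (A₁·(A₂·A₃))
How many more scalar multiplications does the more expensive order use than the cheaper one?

26

Order A = ((A₁·A₂)·A₃): (A₁·A₂): 5×2 by 2×3 → 5×3, cost 5·2·3 = 30; ((A₁·A₂)·A₃): 5×3 by 3×4 → 5×4, cost 5·3·4 = 60; cumulative 90. Total 90.
Order B = (A₁·(A₂·A₃)): (A₂·A₃): 2×3 by 3×4 → 2×4, cost 2·3·4 = 24; (A₁·(A₂·A₃)): 5×2 by 2×4 → 5×4, cost 5·2·4 = 40; cumulative 64. Total 64.
Difference: |90 − 64| = 26.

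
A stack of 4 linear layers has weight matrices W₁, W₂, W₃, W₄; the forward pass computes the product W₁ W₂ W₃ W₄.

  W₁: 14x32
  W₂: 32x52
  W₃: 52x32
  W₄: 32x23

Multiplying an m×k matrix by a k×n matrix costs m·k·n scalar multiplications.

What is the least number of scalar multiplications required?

56896

Adjacent pairs: W₁W₂ = 14·32·52 = 23296; W₂W₃ = 32·52·32 = 53248; W₃W₄ = 52·32·23 = 38272.
Length 3: W₁..W₃: k=1: 0+53248+14·32·32=67584; k=2: 23296+0+14·52·32=46592 → min 46592 | W₂..W₄: k=2: 0+38272+32·52·23=76544; k=3: 53248+0+32·32·23=76800 → min 76544.
Length 4: W₁..W₄: k=1: 0+76544+14·32·23=86848; k=2: 23296+38272+14·52·23=78312; k=3: 46592+0+14·32·23=56896 → min 56896.
Optimal order: (((W₁ W₂) W₃) W₄) with cost 56896.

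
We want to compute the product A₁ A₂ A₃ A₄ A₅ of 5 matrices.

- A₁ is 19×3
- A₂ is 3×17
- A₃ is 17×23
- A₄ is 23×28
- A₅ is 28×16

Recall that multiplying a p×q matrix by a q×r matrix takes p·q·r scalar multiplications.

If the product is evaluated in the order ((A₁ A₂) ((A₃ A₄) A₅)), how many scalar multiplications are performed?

24701

(A₁ A₂): 19×3 by 3×17 → 19×17, cost 19·3·17 = 969
(A₃ A₄): 17×23 by 23×28 → 17×28, cost 17·23·28 = 10948
((A₃ A₄) A₅): 17×28 by 28×16 → 17×16, cost 17·28·16 = 7616; cumulative 18564
((A₁ A₂) ((A₃ A₄) A₅)): 19×17 by 17×16 → 19×16, cost 19·17·16 = 5168; cumulative 24701
Total: 24701 scalar multiplications.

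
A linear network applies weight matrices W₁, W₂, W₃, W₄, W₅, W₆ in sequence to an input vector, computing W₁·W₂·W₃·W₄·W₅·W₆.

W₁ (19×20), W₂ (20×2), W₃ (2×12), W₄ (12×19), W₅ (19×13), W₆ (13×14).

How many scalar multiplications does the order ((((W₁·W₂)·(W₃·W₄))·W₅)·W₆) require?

(W₁·W₂): 19×20 by 20×2 → 19×2, cost 19·20·2 = 760
(W₃·W₄): 2×12 by 12×19 → 2×19, cost 2·12·19 = 456
((W₁·W₂)·(W₃·W₄)): 19×2 by 2×19 → 19×19, cost 19·2·19 = 722; cumulative 1938
(((W₁·W₂)·(W₃·W₄))·W₅): 19×19 by 19×13 → 19×13, cost 19·19·13 = 4693; cumulative 6631
((((W₁·W₂)·(W₃·W₄))·W₅)·W₆): 19×13 by 13×14 → 19×14, cost 19·13·14 = 3458; cumulative 10089
Total: 10089 scalar multiplications.

10089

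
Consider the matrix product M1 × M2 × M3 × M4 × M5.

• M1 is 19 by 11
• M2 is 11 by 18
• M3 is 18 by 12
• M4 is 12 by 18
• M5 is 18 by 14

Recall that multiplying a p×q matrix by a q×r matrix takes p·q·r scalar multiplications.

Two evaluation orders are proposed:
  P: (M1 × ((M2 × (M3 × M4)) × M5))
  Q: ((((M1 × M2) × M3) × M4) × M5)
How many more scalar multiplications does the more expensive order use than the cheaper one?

Order P = (M1 × ((M2 × (M3 × M4)) × M5)): (M3 × M4): 18×12 by 12×18 → 18×18, cost 18·12·18 = 3888; (M2 × (M3 × M4)): 11×18 by 18×18 → 11×18, cost 11·18·18 = 3564; cumulative 7452; ((M2 × (M3 × M4)) × M5): 11×18 by 18×14 → 11×14, cost 11·18·14 = 2772; cumulative 10224; (M1 × ((M2 × (M3 × M4)) × M5)): 19×11 by 11×14 → 19×14, cost 19·11·14 = 2926; cumulative 13150. Total 13150.
Order Q = ((((M1 × M2) × M3) × M4) × M5): (M1 × M2): 19×11 by 11×18 → 19×18, cost 19·11·18 = 3762; ((M1 × M2) × M3): 19×18 by 18×12 → 19×12, cost 19·18·12 = 4104; cumulative 7866; (((M1 × M2) × M3) × M4): 19×12 by 12×18 → 19×18, cost 19·12·18 = 4104; cumulative 11970; ((((M1 × M2) × M3) × M4) × M5): 19×18 by 18×14 → 19×14, cost 19·18·14 = 4788; cumulative 16758. Total 16758.
Difference: |13150 − 16758| = 3608.

3608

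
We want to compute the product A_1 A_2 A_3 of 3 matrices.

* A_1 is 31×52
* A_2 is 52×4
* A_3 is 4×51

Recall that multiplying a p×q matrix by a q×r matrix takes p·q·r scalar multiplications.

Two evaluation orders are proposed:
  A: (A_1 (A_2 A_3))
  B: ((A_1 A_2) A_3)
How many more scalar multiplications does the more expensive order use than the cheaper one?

80048

Order A = (A_1 (A_2 A_3)): (A_2 A_3): 52×4 by 4×51 → 52×51, cost 52·4·51 = 10608; (A_1 (A_2 A_3)): 31×52 by 52×51 → 31×51, cost 31·52·51 = 82212; cumulative 92820. Total 92820.
Order B = ((A_1 A_2) A_3): (A_1 A_2): 31×52 by 52×4 → 31×4, cost 31·52·4 = 6448; ((A_1 A_2) A_3): 31×4 by 4×51 → 31×51, cost 31·4·51 = 6324; cumulative 12772. Total 12772.
Difference: |92820 − 12772| = 80048.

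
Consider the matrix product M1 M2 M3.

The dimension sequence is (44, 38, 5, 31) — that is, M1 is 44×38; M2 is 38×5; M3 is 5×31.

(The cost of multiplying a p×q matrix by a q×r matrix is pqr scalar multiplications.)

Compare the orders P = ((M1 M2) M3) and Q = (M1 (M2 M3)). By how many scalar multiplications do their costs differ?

42542

Order P = ((M1 M2) M3): (M1 M2): 44×38 by 38×5 → 44×5, cost 44·38·5 = 8360; ((M1 M2) M3): 44×5 by 5×31 → 44×31, cost 44·5·31 = 6820; cumulative 15180. Total 15180.
Order Q = (M1 (M2 M3)): (M2 M3): 38×5 by 5×31 → 38×31, cost 38·5·31 = 5890; (M1 (M2 M3)): 44×38 by 38×31 → 44×31, cost 44·38·31 = 51832; cumulative 57722. Total 57722.
Difference: |15180 − 57722| = 42542.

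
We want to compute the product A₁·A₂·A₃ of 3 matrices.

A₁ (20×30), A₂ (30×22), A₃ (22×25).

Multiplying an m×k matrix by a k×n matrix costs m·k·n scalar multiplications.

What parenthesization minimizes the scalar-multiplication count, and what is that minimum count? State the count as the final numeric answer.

(A₁·(A₂·A₃)): cost 31500.
((A₁·A₂)·A₃): cost 24200.
Optimal: ((A₁·A₂)·A₃) with cost 24200.

24200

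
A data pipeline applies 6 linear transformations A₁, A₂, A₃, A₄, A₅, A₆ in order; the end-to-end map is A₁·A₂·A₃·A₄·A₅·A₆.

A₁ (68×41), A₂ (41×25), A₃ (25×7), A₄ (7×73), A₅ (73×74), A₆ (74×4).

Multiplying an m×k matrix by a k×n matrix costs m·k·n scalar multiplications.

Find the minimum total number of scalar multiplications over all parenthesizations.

Adjacent pairs: A₁A₂ = 68·41·25 = 69700; A₂A₃ = 41·25·7 = 7175; A₃A₄ = 25·7·73 = 12775; A₄A₅ = 7·73·74 = 37814; A₅A₆ = 73·74·4 = 21608.
Length 3: A₁..A₃: k=1: 0+7175+68·41·7=26691; k=2: 69700+0+68·25·7=81600 → min 26691 | A₂..A₄: k=2: 0+12775+41·25·73=87600; k=3: 7175+0+41·7·73=28126 → min 28126 | A₃..A₅: k=3: 0+37814+25·7·74=50764; k=4: 12775+0+25·73·74=147825 → min 50764 | A₄..A₆: k=4: 0+21608+7·73·4=23652; k=5: 37814+0+7·74·4=39886 → min 23652.
Length 4: A₁..A₄: k=1: 0+28126+68·41·73=231650; k=2: 69700+12775+68·25·73=206575; k=3: 26691+0+68·7·73=61439 → min 61439 | A₂..A₅: k=2: 0+50764+41·25·74=126614; k=3: 7175+37814+41·7·74=66227; k=4: 28126+0+41·73·74=249608 → min 66227 | A₃..A₆: k=3: 0+23652+25·7·4=24352; k=4: 12775+21608+25·73·4=41683; k=5: 50764+0+25·74·4=58164 → min 24352.
Length 5: A₁..A₅: k=1: 0+66227+68·41·74=272539; k=2: 69700+50764+68·25·74=246264; k=3: 26691+37814+68·7·74=99729; k=4: 61439+0+68·73·74=428775 → min 99729 | A₂..A₆: k=2: 0+24352+41·25·4=28452; k=3: 7175+23652+41·7·4=31975; k=4: 28126+21608+41·73·4=61706; k=5: 66227+0+41·74·4=78363 → min 28452.
Length 6: A₁..A₆: k=1: 0+28452+68·41·4=39604; k=2: 69700+24352+68·25·4=100852; k=3: 26691+23652+68·7·4=52247; k=4: 61439+21608+68·73·4=102903; k=5: 99729+0+68·74·4=119857 → min 39604.
Optimal order: (A₁·(A₂·(A₃·(A₄·(A₅·A₆))))) with cost 39604.

39604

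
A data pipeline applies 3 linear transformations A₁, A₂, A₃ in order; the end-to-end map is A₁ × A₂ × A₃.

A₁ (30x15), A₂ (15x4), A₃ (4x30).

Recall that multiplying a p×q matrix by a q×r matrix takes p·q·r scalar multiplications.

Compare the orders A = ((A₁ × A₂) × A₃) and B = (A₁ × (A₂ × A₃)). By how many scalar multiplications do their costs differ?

9900

Order A = ((A₁ × A₂) × A₃): (A₁ × A₂): 30×15 by 15×4 → 30×4, cost 30·15·4 = 1800; ((A₁ × A₂) × A₃): 30×4 by 4×30 → 30×30, cost 30·4·30 = 3600; cumulative 5400. Total 5400.
Order B = (A₁ × (A₂ × A₃)): (A₂ × A₃): 15×4 by 4×30 → 15×30, cost 15·4·30 = 1800; (A₁ × (A₂ × A₃)): 30×15 by 15×30 → 30×30, cost 30·15·30 = 13500; cumulative 15300. Total 15300.
Difference: |5400 − 15300| = 9900.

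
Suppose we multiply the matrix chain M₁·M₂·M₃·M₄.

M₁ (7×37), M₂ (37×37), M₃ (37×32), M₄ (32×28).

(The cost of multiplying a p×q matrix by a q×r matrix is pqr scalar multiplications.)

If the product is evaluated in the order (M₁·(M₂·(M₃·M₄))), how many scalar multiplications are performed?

(M₃·M₄): 37×32 by 32×28 → 37×28, cost 37·32·28 = 33152
(M₂·(M₃·M₄)): 37×37 by 37×28 → 37×28, cost 37·37·28 = 38332; cumulative 71484
(M₁·(M₂·(M₃·M₄))): 7×37 by 37×28 → 7×28, cost 7·37·28 = 7252; cumulative 78736
Total: 78736 scalar multiplications.

78736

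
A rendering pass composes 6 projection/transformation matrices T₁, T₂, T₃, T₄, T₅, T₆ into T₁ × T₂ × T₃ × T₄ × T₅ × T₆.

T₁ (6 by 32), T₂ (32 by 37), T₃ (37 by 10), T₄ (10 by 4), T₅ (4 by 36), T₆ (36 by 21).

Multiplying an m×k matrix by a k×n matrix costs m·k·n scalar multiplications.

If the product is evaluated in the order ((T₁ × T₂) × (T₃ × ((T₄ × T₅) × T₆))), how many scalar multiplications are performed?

(T₁ × T₂): 6×32 by 32×37 → 6×37, cost 6·32·37 = 7104
(T₄ × T₅): 10×4 by 4×36 → 10×36, cost 10·4·36 = 1440
((T₄ × T₅) × T₆): 10×36 by 36×21 → 10×21, cost 10·36·21 = 7560; cumulative 9000
(T₃ × ((T₄ × T₅) × T₆)): 37×10 by 10×21 → 37×21, cost 37·10·21 = 7770; cumulative 16770
((T₁ × T₂) × (T₃ × ((T₄ × T₅) × T₆))): 6×37 by 37×21 → 6×21, cost 6·37·21 = 4662; cumulative 28536
Total: 28536 scalar multiplications.

28536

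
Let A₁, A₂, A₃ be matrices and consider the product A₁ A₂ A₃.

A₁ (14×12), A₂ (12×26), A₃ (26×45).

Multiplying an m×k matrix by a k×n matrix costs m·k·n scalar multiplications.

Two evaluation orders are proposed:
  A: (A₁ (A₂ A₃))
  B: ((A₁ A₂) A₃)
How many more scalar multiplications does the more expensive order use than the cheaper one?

852

Order A = (A₁ (A₂ A₃)): (A₂ A₃): 12×26 by 26×45 → 12×45, cost 12·26·45 = 14040; (A₁ (A₂ A₃)): 14×12 by 12×45 → 14×45, cost 14·12·45 = 7560; cumulative 21600. Total 21600.
Order B = ((A₁ A₂) A₃): (A₁ A₂): 14×12 by 12×26 → 14×26, cost 14·12·26 = 4368; ((A₁ A₂) A₃): 14×26 by 26×45 → 14×45, cost 14·26·45 = 16380; cumulative 20748. Total 20748.
Difference: |21600 − 20748| = 852.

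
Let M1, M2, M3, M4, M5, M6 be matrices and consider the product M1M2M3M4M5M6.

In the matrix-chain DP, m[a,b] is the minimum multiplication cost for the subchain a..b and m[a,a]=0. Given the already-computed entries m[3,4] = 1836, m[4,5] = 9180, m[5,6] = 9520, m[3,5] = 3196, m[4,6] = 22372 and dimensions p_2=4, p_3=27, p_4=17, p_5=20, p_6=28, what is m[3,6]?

m[3,6] = min over k∈[3,5] of m[3,k]+m[k+1,6]+p_{2}·p_k·p_{6}.
k=3: 0 + 22372 + 4·27·28 = 25396; k=4: 1836 + 9520 + 4·17·28 = 13260; k=5: 3196 + 0 + 4·20·28 = 5436.
Minimum: 5436 at k=5.

5436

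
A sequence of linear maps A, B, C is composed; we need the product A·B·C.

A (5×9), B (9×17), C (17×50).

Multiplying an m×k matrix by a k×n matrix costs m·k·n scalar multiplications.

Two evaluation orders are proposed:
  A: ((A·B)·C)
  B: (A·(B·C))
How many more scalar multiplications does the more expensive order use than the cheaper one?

4885

Order A = ((A·B)·C): (A·B): 5×9 by 9×17 → 5×17, cost 5·9·17 = 765; ((A·B)·C): 5×17 by 17×50 → 5×50, cost 5·17·50 = 4250; cumulative 5015. Total 5015.
Order B = (A·(B·C)): (B·C): 9×17 by 17×50 → 9×50, cost 9·17·50 = 7650; (A·(B·C)): 5×9 by 9×50 → 5×50, cost 5·9·50 = 2250; cumulative 9900. Total 9900.
Difference: |5015 − 9900| = 4885.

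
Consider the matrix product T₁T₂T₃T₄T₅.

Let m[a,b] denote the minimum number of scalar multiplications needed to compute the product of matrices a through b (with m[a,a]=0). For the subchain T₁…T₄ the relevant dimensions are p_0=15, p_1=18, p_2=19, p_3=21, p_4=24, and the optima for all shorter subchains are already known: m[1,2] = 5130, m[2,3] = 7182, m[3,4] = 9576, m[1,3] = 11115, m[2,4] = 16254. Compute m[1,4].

18675

m[1,4] = min over k∈[1,3] of m[1,k]+m[k+1,4]+p_{0}·p_k·p_{4}.
k=1: 0 + 16254 + 15·18·24 = 22734; k=2: 5130 + 9576 + 15·19·24 = 21546; k=3: 11115 + 0 + 15·21·24 = 18675.
Minimum: 18675 at k=3.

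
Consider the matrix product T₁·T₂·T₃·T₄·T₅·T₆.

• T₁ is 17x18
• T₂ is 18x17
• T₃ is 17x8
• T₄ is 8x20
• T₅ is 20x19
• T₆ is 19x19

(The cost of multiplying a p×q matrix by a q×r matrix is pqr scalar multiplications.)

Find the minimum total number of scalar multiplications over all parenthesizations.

Adjacent pairs: T₁T₂ = 17·18·17 = 5202; T₂T₃ = 18·17·8 = 2448; T₃T₄ = 17·8·20 = 2720; T₄T₅ = 8·20·19 = 3040; T₅T₆ = 20·19·19 = 7220.
Length 3: T₁..T₃: k=1: 0+2448+17·18·8=4896; k=2: 5202+0+17·17·8=7514 → min 4896 | T₂..T₄: k=2: 0+2720+18·17·20=8840; k=3: 2448+0+18·8·20=5328 → min 5328 | T₃..T₅: k=3: 0+3040+17·8·19=5624; k=4: 2720+0+17·20·19=9180 → min 5624 | T₄..T₆: k=4: 0+7220+8·20·19=10260; k=5: 3040+0+8·19·19=5928 → min 5928.
Length 4: T₁..T₄: k=1: 0+5328+17·18·20=11448; k=2: 5202+2720+17·17·20=13702; k=3: 4896+0+17·8·20=7616 → min 7616 | T₂..T₅: k=2: 0+5624+18·17·19=11438; k=3: 2448+3040+18·8·19=8224; k=4: 5328+0+18·20·19=12168 → min 8224 | T₃..T₆: k=3: 0+5928+17·8·19=8512; k=4: 2720+7220+17·20·19=16400; k=5: 5624+0+17·19·19=11761 → min 8512.
Length 5: T₁..T₅: k=1: 0+8224+17·18·19=14038; k=2: 5202+5624+17·17·19=16317; k=3: 4896+3040+17·8·19=10520; k=4: 7616+0+17·20·19=14076 → min 10520 | T₂..T₆: k=2: 0+8512+18·17·19=14326; k=3: 2448+5928+18·8·19=11112; k=4: 5328+7220+18·20·19=19388; k=5: 8224+0+18·19·19=14722 → min 11112.
Length 6: T₁..T₆: k=1: 0+11112+17·18·19=16926; k=2: 5202+8512+17·17·19=19205; k=3: 4896+5928+17·8·19=13408; k=4: 7616+7220+17·20·19=21296; k=5: 10520+0+17·19·19=16657 → min 13408.
Optimal order: ((T₁·(T₂·T₃))·((T₄·T₅)·T₆)) with cost 13408.

13408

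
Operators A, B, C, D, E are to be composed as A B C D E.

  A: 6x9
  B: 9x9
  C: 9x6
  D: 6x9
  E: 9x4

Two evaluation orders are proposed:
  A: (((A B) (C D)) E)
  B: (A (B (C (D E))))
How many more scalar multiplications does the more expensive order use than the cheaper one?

Order A = (((A B) (C D)) E): (A B): 6×9 by 9×9 → 6×9, cost 6·9·9 = 486; (C D): 9×6 by 6×9 → 9×9, cost 9·6·9 = 486; ((A B) (C D)): 6×9 by 9×9 → 6×9, cost 6·9·9 = 486; cumulative 1458; (((A B) (C D)) E): 6×9 by 9×4 → 6×4, cost 6·9·4 = 216; cumulative 1674. Total 1674.
Order B = (A (B (C (D E)))): (D E): 6×9 by 9×4 → 6×4, cost 6·9·4 = 216; (C (D E)): 9×6 by 6×4 → 9×4, cost 9·6·4 = 216; cumulative 432; (B (C (D E))): 9×9 by 9×4 → 9×4, cost 9·9·4 = 324; cumulative 756; (A (B (C (D E)))): 6×9 by 9×4 → 6×4, cost 6·9·4 = 216; cumulative 972. Total 972.
Difference: |1674 − 972| = 702.

702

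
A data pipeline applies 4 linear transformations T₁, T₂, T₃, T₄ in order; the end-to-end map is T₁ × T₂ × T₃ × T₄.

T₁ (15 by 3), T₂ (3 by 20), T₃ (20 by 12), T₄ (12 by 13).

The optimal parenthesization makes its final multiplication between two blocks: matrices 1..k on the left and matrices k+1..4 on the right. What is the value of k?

Adjacent pairs: T₁T₂ = 15·3·20 = 900; T₂T₃ = 3·20·12 = 720; T₃T₄ = 20·12·13 = 3120.
Length 3: T₁..T₃: k=1: 0+720+15·3·12=1260; k=2: 900+0+15·20·12=4500 → min 1260 | T₂..T₄: k=2: 0+3120+3·20·13=3900; k=3: 720+0+3·12·13=1188 → min 1188.
Top-level splits: k=1: (T₁..T₁)·(T₂..T₄) → 0+1188+15·3·13 = 1773; k=2: (T₁..T₂)·(T₃..T₄) → 900+3120+15·20·13 = 7920; k=3: (T₁..T₃)·(T₄..T₄) → 1260+0+15·12·13 = 3600.
Best split is after T₁, i.e. k = 1.

1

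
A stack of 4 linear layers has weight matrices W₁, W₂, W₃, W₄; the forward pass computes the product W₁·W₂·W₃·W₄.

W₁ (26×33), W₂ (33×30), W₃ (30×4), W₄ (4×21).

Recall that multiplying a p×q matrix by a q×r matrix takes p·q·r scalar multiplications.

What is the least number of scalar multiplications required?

Adjacent pairs: W₁W₂ = 26·33·30 = 25740; W₂W₃ = 33·30·4 = 3960; W₃W₄ = 30·4·21 = 2520.
Length 3: W₁..W₃: k=1: 0+3960+26·33·4=7392; k=2: 25740+0+26·30·4=28860 → min 7392 | W₂..W₄: k=2: 0+2520+33·30·21=23310; k=3: 3960+0+33·4·21=6732 → min 6732.
Length 4: W₁..W₄: k=1: 0+6732+26·33·21=24750; k=2: 25740+2520+26·30·21=44640; k=3: 7392+0+26·4·21=9576 → min 9576.
Optimal order: ((W₁·(W₂·W₃))·W₄) with cost 9576.

9576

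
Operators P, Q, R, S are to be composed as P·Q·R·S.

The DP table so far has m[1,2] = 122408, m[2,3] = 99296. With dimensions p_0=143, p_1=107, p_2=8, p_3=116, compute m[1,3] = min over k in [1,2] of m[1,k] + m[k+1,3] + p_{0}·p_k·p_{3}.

255112

m[1,3] = min over k∈[1,2] of m[1,k]+m[k+1,3]+p_{0}·p_k·p_{3}.
k=1: 0 + 99296 + 143·107·116 = 1874212; k=2: 122408 + 0 + 143·8·116 = 255112.
Minimum: 255112 at k=2.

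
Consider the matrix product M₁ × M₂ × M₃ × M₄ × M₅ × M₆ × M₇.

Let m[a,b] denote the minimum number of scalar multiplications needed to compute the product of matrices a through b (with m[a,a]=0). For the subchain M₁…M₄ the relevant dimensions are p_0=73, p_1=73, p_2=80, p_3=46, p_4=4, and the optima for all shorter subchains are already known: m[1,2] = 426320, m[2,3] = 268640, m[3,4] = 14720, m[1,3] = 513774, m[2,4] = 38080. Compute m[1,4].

m[1,4] = min over k∈[1,3] of m[1,k]+m[k+1,4]+p_{0}·p_k·p_{4}.
k=1: 0 + 38080 + 73·73·4 = 59396; k=2: 426320 + 14720 + 73·80·4 = 464400; k=3: 513774 + 0 + 73·46·4 = 527206.
Minimum: 59396 at k=1.

59396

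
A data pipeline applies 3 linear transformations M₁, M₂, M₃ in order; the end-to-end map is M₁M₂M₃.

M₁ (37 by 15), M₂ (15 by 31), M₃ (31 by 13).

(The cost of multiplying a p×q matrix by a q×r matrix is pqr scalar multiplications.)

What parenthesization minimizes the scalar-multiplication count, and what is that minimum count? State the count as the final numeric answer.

13260

(M₁(M₂M₃)): cost 13260.
((M₁M₂)M₃): cost 32116.
Optimal: (M₁(M₂M₃)) with cost 13260.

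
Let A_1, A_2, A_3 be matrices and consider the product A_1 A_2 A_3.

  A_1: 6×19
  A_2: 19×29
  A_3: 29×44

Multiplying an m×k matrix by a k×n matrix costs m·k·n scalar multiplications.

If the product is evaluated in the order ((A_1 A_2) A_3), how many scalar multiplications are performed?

(A_1 A_2): 6×19 by 19×29 → 6×29, cost 6·19·29 = 3306
((A_1 A_2) A_3): 6×29 by 29×44 → 6×44, cost 6·29·44 = 7656; cumulative 10962
Total: 10962 scalar multiplications.

10962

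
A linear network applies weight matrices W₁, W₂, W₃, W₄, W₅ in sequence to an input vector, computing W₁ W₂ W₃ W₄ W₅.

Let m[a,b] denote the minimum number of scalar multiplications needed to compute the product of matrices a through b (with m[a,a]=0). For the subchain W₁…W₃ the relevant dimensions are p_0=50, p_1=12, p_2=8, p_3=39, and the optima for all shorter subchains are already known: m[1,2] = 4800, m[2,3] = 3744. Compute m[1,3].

20400

m[1,3] = min over k∈[1,2] of m[1,k]+m[k+1,3]+p_{0}·p_k·p_{3}.
k=1: 0 + 3744 + 50·12·39 = 27144; k=2: 4800 + 0 + 50·8·39 = 20400.
Minimum: 20400 at k=2.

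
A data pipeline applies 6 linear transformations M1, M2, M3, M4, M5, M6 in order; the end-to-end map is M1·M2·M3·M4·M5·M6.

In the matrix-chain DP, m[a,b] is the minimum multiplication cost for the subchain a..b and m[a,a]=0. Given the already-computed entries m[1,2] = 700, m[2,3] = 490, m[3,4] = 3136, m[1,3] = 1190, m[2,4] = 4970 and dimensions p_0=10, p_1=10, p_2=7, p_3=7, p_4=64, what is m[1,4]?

m[1,4] = min over k∈[1,3] of m[1,k]+m[k+1,4]+p_{0}·p_k·p_{4}.
k=1: 0 + 4970 + 10·10·64 = 11370; k=2: 700 + 3136 + 10·7·64 = 8316; k=3: 1190 + 0 + 10·7·64 = 5670.
Minimum: 5670 at k=3.

5670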